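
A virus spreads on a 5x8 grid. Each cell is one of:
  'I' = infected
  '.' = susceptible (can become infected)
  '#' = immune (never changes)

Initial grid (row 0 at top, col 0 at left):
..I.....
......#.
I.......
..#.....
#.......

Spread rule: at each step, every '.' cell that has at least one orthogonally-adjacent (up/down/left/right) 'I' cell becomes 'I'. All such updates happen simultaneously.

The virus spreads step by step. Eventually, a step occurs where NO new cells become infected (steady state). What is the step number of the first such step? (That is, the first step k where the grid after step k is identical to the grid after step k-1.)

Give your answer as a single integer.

Answer: 10

Derivation:
Step 0 (initial): 2 infected
Step 1: +6 new -> 8 infected
Step 2: +6 new -> 14 infected
Step 3: +4 new -> 18 infected
Step 4: +5 new -> 23 infected
Step 5: +4 new -> 27 infected
Step 6: +4 new -> 31 infected
Step 7: +3 new -> 34 infected
Step 8: +2 new -> 36 infected
Step 9: +1 new -> 37 infected
Step 10: +0 new -> 37 infected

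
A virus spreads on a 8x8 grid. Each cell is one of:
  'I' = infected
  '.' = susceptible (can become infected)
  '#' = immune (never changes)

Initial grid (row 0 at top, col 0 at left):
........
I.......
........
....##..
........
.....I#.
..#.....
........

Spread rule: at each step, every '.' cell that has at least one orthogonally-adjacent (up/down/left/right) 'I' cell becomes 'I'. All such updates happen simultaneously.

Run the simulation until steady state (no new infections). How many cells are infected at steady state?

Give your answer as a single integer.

Answer: 60

Derivation:
Step 0 (initial): 2 infected
Step 1: +6 new -> 8 infected
Step 2: +10 new -> 18 infected
Step 3: +13 new -> 31 infected
Step 4: +14 new -> 45 infected
Step 5: +9 new -> 54 infected
Step 6: +5 new -> 59 infected
Step 7: +1 new -> 60 infected
Step 8: +0 new -> 60 infected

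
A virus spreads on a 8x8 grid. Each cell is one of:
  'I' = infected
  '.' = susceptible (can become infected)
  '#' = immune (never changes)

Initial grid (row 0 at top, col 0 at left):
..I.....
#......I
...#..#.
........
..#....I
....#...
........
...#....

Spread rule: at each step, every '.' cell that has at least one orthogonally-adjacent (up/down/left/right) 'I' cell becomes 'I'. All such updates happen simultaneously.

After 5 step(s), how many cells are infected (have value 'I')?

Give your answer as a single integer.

Answer: 46

Derivation:
Step 0 (initial): 3 infected
Step 1: +9 new -> 12 infected
Step 2: +11 new -> 23 infected
Step 3: +10 new -> 33 infected
Step 4: +8 new -> 41 infected
Step 5: +5 new -> 46 infected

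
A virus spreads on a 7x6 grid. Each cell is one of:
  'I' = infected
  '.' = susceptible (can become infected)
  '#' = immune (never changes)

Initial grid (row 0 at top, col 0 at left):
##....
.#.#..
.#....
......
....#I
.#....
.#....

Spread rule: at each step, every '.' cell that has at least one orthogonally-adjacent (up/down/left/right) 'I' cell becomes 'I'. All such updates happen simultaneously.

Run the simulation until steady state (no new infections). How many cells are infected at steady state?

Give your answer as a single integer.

Step 0 (initial): 1 infected
Step 1: +2 new -> 3 infected
Step 2: +4 new -> 7 infected
Step 3: +5 new -> 12 infected
Step 4: +7 new -> 19 infected
Step 5: +5 new -> 24 infected
Step 6: +4 new -> 28 infected
Step 7: +3 new -> 31 infected
Step 8: +2 new -> 33 infected
Step 9: +1 new -> 34 infected
Step 10: +0 new -> 34 infected

Answer: 34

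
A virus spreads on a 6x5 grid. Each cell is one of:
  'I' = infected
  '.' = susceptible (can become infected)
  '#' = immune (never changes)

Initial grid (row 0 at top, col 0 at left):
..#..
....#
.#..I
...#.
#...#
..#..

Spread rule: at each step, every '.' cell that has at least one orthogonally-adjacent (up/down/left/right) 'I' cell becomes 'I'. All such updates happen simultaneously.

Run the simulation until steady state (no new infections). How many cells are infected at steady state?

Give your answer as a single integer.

Step 0 (initial): 1 infected
Step 1: +2 new -> 3 infected
Step 2: +2 new -> 5 infected
Step 3: +3 new -> 8 infected
Step 4: +4 new -> 12 infected
Step 5: +5 new -> 17 infected
Step 6: +4 new -> 21 infected
Step 7: +2 new -> 23 infected
Step 8: +0 new -> 23 infected

Answer: 23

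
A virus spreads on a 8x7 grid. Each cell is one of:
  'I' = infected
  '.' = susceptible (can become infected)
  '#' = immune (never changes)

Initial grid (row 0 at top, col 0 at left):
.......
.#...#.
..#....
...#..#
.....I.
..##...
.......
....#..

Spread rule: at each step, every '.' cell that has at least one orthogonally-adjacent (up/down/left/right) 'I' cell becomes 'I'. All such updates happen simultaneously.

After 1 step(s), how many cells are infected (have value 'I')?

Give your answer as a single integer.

Step 0 (initial): 1 infected
Step 1: +4 new -> 5 infected

Answer: 5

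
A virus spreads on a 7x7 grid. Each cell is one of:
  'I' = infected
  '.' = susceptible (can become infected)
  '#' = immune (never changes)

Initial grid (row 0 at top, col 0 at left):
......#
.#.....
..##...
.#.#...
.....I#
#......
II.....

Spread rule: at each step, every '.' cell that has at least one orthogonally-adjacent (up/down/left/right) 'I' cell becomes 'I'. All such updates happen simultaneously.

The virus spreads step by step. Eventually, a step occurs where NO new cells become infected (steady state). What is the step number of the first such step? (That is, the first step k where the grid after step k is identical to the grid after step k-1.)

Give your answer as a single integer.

Answer: 9

Derivation:
Step 0 (initial): 3 infected
Step 1: +5 new -> 8 infected
Step 2: +10 new -> 18 infected
Step 3: +8 new -> 26 infected
Step 4: +5 new -> 31 infected
Step 5: +3 new -> 34 infected
Step 6: +4 new -> 38 infected
Step 7: +2 new -> 40 infected
Step 8: +1 new -> 41 infected
Step 9: +0 new -> 41 infected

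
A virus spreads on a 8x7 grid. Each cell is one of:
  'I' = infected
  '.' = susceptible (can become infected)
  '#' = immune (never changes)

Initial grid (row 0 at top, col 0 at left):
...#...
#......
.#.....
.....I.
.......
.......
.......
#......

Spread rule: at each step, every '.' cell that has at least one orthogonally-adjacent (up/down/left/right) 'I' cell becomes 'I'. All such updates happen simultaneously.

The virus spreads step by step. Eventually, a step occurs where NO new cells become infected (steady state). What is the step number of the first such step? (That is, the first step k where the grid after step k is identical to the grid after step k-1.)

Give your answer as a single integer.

Answer: 9

Derivation:
Step 0 (initial): 1 infected
Step 1: +4 new -> 5 infected
Step 2: +7 new -> 12 infected
Step 3: +9 new -> 21 infected
Step 4: +10 new -> 31 infected
Step 5: +7 new -> 38 infected
Step 6: +7 new -> 45 infected
Step 7: +4 new -> 49 infected
Step 8: +3 new -> 52 infected
Step 9: +0 new -> 52 infected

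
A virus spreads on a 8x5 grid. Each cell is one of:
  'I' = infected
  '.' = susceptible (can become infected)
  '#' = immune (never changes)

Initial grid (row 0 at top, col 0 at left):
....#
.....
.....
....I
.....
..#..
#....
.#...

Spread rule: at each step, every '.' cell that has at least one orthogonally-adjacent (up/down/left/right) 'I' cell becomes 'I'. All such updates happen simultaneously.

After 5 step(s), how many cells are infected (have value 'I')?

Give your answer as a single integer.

Step 0 (initial): 1 infected
Step 1: +3 new -> 4 infected
Step 2: +5 new -> 9 infected
Step 3: +6 new -> 15 infected
Step 4: +7 new -> 22 infected
Step 5: +7 new -> 29 infected

Answer: 29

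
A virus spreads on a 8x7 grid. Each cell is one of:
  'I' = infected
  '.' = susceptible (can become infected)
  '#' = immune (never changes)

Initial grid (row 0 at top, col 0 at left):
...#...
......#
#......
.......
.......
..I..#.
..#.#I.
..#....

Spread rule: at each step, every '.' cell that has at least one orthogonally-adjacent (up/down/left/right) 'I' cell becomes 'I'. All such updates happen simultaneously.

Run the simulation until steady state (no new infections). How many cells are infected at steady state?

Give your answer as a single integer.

Answer: 49

Derivation:
Step 0 (initial): 2 infected
Step 1: +5 new -> 7 infected
Step 2: +10 new -> 17 infected
Step 3: +9 new -> 26 infected
Step 4: +8 new -> 34 infected
Step 5: +6 new -> 40 infected
Step 6: +4 new -> 44 infected
Step 7: +3 new -> 47 infected
Step 8: +1 new -> 48 infected
Step 9: +1 new -> 49 infected
Step 10: +0 new -> 49 infected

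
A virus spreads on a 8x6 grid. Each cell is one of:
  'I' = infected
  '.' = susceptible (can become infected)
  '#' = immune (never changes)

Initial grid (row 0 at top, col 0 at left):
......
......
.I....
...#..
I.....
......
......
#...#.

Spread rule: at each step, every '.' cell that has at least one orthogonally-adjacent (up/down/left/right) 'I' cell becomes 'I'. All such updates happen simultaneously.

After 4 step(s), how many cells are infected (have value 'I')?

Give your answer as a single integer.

Answer: 32

Derivation:
Step 0 (initial): 2 infected
Step 1: +7 new -> 9 infected
Step 2: +8 new -> 17 infected
Step 3: +7 new -> 24 infected
Step 4: +8 new -> 32 infected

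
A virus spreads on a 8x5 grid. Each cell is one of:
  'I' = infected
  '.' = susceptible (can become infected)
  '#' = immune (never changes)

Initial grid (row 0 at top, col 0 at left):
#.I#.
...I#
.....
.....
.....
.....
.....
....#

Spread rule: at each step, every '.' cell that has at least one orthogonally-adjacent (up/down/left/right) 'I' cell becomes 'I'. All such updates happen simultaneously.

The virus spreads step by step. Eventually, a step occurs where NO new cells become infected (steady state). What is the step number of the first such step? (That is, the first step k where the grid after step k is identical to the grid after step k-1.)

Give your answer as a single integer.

Answer: 10

Derivation:
Step 0 (initial): 2 infected
Step 1: +3 new -> 5 infected
Step 2: +4 new -> 9 infected
Step 3: +5 new -> 14 infected
Step 4: +5 new -> 19 infected
Step 5: +5 new -> 24 infected
Step 6: +5 new -> 29 infected
Step 7: +3 new -> 32 infected
Step 8: +2 new -> 34 infected
Step 9: +1 new -> 35 infected
Step 10: +0 new -> 35 infected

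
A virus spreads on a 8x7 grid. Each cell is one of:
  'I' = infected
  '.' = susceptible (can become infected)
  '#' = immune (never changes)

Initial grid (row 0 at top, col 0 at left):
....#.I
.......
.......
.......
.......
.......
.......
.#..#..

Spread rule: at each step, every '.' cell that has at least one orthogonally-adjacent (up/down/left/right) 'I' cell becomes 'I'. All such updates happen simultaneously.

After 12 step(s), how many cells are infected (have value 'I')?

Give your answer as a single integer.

Step 0 (initial): 1 infected
Step 1: +2 new -> 3 infected
Step 2: +2 new -> 5 infected
Step 3: +3 new -> 8 infected
Step 4: +4 new -> 12 infected
Step 5: +6 new -> 18 infected
Step 6: +7 new -> 25 infected
Step 7: +8 new -> 33 infected
Step 8: +7 new -> 40 infected
Step 9: +4 new -> 44 infected
Step 10: +4 new -> 48 infected
Step 11: +3 new -> 51 infected
Step 12: +1 new -> 52 infected

Answer: 52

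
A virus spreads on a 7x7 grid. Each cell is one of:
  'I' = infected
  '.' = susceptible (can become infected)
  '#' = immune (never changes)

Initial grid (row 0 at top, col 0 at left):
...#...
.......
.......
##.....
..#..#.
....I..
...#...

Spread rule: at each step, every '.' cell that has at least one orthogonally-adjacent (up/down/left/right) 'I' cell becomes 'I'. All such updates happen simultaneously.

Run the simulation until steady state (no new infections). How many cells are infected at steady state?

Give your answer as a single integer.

Answer: 43

Derivation:
Step 0 (initial): 1 infected
Step 1: +4 new -> 5 infected
Step 2: +5 new -> 10 infected
Step 3: +7 new -> 17 infected
Step 4: +8 new -> 25 infected
Step 5: +7 new -> 32 infected
Step 6: +4 new -> 36 infected
Step 7: +4 new -> 40 infected
Step 8: +2 new -> 42 infected
Step 9: +1 new -> 43 infected
Step 10: +0 new -> 43 infected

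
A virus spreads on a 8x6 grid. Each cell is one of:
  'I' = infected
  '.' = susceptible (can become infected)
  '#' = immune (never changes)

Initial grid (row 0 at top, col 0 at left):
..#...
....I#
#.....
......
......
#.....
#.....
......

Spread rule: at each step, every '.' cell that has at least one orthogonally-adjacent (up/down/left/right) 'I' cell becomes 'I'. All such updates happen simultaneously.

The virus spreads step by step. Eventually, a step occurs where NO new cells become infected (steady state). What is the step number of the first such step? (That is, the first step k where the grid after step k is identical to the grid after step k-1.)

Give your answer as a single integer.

Answer: 11

Derivation:
Step 0 (initial): 1 infected
Step 1: +3 new -> 4 infected
Step 2: +6 new -> 10 infected
Step 3: +5 new -> 15 infected
Step 4: +7 new -> 22 infected
Step 5: +6 new -> 28 infected
Step 6: +6 new -> 34 infected
Step 7: +5 new -> 39 infected
Step 8: +2 new -> 41 infected
Step 9: +1 new -> 42 infected
Step 10: +1 new -> 43 infected
Step 11: +0 new -> 43 infected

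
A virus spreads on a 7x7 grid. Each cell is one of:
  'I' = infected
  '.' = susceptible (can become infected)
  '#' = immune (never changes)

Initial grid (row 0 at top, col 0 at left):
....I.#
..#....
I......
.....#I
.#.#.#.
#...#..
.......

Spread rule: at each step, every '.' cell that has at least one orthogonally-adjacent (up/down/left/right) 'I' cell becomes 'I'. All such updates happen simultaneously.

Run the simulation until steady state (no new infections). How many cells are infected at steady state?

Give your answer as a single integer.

Answer: 41

Derivation:
Step 0 (initial): 3 infected
Step 1: +8 new -> 11 infected
Step 2: +12 new -> 23 infected
Step 3: +6 new -> 29 infected
Step 4: +4 new -> 33 infected
Step 5: +2 new -> 35 infected
Step 6: +4 new -> 39 infected
Step 7: +1 new -> 40 infected
Step 8: +1 new -> 41 infected
Step 9: +0 new -> 41 infected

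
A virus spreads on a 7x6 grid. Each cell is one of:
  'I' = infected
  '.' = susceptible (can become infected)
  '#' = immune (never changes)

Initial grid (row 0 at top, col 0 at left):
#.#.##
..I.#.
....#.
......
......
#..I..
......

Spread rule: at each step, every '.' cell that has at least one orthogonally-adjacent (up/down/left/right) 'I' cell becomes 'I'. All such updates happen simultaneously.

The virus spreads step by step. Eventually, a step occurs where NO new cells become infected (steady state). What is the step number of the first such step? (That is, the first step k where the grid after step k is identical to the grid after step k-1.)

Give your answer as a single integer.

Answer: 7

Derivation:
Step 0 (initial): 2 infected
Step 1: +7 new -> 9 infected
Step 2: +13 new -> 22 infected
Step 3: +7 new -> 29 infected
Step 4: +4 new -> 33 infected
Step 5: +1 new -> 34 infected
Step 6: +1 new -> 35 infected
Step 7: +0 new -> 35 infected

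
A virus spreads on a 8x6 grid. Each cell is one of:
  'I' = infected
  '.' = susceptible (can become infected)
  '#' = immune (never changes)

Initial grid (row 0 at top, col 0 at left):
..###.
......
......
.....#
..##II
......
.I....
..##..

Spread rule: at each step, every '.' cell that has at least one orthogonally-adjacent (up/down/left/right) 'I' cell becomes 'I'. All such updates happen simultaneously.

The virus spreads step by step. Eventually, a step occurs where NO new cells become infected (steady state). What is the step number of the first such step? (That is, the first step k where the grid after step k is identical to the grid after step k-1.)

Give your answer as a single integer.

Answer: 8

Derivation:
Step 0 (initial): 3 infected
Step 1: +7 new -> 10 infected
Step 2: +10 new -> 20 infected
Step 3: +8 new -> 28 infected
Step 4: +5 new -> 33 infected
Step 5: +4 new -> 37 infected
Step 6: +2 new -> 39 infected
Step 7: +1 new -> 40 infected
Step 8: +0 new -> 40 infected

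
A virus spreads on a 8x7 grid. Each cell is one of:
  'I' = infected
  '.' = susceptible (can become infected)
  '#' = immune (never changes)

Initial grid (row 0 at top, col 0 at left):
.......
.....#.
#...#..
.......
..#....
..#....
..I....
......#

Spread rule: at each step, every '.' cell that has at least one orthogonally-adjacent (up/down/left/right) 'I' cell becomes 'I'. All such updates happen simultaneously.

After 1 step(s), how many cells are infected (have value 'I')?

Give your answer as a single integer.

Answer: 4

Derivation:
Step 0 (initial): 1 infected
Step 1: +3 new -> 4 infected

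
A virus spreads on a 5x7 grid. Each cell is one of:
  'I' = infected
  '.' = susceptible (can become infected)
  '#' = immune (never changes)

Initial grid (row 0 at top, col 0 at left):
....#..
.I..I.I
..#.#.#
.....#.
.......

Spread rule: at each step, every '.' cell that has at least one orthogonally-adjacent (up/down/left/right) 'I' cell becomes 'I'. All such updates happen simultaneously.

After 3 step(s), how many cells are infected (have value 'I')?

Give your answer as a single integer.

Answer: 22

Derivation:
Step 0 (initial): 3 infected
Step 1: +7 new -> 10 infected
Step 2: +8 new -> 18 infected
Step 3: +4 new -> 22 infected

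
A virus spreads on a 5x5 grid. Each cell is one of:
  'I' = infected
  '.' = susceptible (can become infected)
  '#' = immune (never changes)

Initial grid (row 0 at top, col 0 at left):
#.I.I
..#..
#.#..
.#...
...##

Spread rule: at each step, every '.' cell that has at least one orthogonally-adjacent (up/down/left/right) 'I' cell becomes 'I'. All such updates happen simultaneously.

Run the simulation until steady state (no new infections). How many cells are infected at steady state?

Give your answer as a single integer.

Step 0 (initial): 2 infected
Step 1: +3 new -> 5 infected
Step 2: +3 new -> 8 infected
Step 3: +4 new -> 12 infected
Step 4: +1 new -> 13 infected
Step 5: +1 new -> 14 infected
Step 6: +1 new -> 15 infected
Step 7: +1 new -> 16 infected
Step 8: +1 new -> 17 infected
Step 9: +1 new -> 18 infected
Step 10: +0 new -> 18 infected

Answer: 18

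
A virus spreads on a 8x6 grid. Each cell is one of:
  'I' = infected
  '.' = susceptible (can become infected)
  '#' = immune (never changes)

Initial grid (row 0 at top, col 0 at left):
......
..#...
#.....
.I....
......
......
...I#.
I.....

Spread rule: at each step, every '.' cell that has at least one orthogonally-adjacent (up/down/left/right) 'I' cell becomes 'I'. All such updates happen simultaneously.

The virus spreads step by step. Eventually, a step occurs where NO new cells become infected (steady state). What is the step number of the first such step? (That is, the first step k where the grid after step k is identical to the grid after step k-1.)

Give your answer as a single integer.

Step 0 (initial): 3 infected
Step 1: +9 new -> 12 infected
Step 2: +13 new -> 25 infected
Step 3: +7 new -> 32 infected
Step 4: +7 new -> 39 infected
Step 5: +3 new -> 42 infected
Step 6: +2 new -> 44 infected
Step 7: +1 new -> 45 infected
Step 8: +0 new -> 45 infected

Answer: 8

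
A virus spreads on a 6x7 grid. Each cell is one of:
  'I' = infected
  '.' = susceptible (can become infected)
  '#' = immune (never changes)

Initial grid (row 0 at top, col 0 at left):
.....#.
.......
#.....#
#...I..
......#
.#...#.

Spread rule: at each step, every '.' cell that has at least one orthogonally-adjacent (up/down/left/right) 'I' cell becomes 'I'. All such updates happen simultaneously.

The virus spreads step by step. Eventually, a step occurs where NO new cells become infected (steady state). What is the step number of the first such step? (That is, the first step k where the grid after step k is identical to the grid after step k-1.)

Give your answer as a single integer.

Answer: 8

Derivation:
Step 0 (initial): 1 infected
Step 1: +4 new -> 5 infected
Step 2: +8 new -> 13 infected
Step 3: +7 new -> 20 infected
Step 4: +6 new -> 26 infected
Step 5: +4 new -> 30 infected
Step 6: +3 new -> 33 infected
Step 7: +1 new -> 34 infected
Step 8: +0 new -> 34 infected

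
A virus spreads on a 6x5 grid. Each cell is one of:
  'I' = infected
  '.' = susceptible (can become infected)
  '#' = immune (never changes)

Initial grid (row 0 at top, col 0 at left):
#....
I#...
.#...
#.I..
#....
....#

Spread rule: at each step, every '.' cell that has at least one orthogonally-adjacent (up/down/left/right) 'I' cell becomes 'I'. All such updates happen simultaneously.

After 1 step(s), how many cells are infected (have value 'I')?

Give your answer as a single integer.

Answer: 7

Derivation:
Step 0 (initial): 2 infected
Step 1: +5 new -> 7 infected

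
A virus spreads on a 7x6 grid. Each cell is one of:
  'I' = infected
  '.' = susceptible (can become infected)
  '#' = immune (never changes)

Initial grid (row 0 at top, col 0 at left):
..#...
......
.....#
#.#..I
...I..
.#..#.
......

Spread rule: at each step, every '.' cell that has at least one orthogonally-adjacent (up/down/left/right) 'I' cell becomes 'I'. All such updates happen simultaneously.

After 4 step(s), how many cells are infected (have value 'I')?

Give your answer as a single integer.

Step 0 (initial): 2 infected
Step 1: +6 new -> 8 infected
Step 2: +6 new -> 14 infected
Step 3: +8 new -> 22 infected
Step 4: +7 new -> 29 infected

Answer: 29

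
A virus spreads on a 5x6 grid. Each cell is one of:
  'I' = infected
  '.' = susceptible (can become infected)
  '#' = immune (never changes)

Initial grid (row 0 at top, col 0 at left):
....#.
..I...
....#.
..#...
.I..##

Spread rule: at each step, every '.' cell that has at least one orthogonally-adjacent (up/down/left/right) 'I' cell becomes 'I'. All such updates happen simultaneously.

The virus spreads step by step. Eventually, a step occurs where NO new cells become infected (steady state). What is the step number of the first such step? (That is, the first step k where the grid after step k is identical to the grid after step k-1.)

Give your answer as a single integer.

Step 0 (initial): 2 infected
Step 1: +7 new -> 9 infected
Step 2: +8 new -> 17 infected
Step 3: +4 new -> 21 infected
Step 4: +3 new -> 24 infected
Step 5: +1 new -> 25 infected
Step 6: +0 new -> 25 infected

Answer: 6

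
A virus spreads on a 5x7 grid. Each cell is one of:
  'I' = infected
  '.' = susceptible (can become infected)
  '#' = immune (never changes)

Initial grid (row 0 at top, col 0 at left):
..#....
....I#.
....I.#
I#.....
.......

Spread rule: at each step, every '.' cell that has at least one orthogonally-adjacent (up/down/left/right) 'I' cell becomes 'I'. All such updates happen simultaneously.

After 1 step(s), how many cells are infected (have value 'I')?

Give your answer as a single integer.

Answer: 10

Derivation:
Step 0 (initial): 3 infected
Step 1: +7 new -> 10 infected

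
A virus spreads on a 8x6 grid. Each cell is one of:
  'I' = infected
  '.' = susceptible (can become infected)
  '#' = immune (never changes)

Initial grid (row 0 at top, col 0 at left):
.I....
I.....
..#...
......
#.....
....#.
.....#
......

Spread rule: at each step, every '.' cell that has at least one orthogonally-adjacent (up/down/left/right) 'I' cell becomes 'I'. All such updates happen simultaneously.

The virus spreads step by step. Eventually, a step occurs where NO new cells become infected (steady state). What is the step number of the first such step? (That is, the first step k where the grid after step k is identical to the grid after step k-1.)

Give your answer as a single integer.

Step 0 (initial): 2 infected
Step 1: +4 new -> 6 infected
Step 2: +4 new -> 10 infected
Step 3: +3 new -> 13 infected
Step 4: +5 new -> 18 infected
Step 5: +5 new -> 23 infected
Step 6: +6 new -> 29 infected
Step 7: +6 new -> 35 infected
Step 8: +4 new -> 39 infected
Step 9: +3 new -> 42 infected
Step 10: +1 new -> 43 infected
Step 11: +1 new -> 44 infected
Step 12: +0 new -> 44 infected

Answer: 12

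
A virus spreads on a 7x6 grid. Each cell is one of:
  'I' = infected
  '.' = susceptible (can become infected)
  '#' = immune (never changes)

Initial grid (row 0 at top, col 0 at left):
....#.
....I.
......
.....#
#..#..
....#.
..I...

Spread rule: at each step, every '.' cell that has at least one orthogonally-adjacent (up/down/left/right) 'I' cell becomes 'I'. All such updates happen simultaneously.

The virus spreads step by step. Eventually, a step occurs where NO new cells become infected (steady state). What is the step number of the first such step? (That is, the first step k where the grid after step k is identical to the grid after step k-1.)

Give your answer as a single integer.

Step 0 (initial): 2 infected
Step 1: +6 new -> 8 infected
Step 2: +11 new -> 19 infected
Step 3: +9 new -> 28 infected
Step 4: +6 new -> 34 infected
Step 5: +3 new -> 37 infected
Step 6: +0 new -> 37 infected

Answer: 6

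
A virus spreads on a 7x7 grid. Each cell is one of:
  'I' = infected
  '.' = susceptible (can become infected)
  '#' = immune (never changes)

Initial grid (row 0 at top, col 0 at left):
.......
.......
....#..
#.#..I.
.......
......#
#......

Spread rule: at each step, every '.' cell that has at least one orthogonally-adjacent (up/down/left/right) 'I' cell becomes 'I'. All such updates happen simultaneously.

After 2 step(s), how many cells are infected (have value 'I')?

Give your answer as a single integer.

Step 0 (initial): 1 infected
Step 1: +4 new -> 5 infected
Step 2: +6 new -> 11 infected

Answer: 11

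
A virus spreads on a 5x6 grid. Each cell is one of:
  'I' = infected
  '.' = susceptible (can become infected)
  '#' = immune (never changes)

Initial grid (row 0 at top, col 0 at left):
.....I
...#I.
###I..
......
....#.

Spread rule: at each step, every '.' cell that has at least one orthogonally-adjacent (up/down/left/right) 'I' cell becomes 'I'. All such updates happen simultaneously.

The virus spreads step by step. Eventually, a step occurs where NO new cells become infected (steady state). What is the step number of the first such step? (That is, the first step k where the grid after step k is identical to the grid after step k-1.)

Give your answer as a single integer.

Step 0 (initial): 3 infected
Step 1: +4 new -> 7 infected
Step 2: +5 new -> 12 infected
Step 3: +4 new -> 16 infected
Step 4: +5 new -> 21 infected
Step 5: +3 new -> 24 infected
Step 6: +1 new -> 25 infected
Step 7: +0 new -> 25 infected

Answer: 7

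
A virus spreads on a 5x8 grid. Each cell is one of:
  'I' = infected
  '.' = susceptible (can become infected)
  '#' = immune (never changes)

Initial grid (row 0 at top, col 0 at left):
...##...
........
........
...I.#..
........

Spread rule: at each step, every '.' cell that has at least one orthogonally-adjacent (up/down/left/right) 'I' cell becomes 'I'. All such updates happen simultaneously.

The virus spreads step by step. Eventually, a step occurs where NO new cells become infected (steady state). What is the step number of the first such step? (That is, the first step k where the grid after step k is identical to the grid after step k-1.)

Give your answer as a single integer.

Answer: 8

Derivation:
Step 0 (initial): 1 infected
Step 1: +4 new -> 5 infected
Step 2: +6 new -> 11 infected
Step 3: +7 new -> 18 infected
Step 4: +7 new -> 25 infected
Step 5: +7 new -> 32 infected
Step 6: +4 new -> 36 infected
Step 7: +1 new -> 37 infected
Step 8: +0 new -> 37 infected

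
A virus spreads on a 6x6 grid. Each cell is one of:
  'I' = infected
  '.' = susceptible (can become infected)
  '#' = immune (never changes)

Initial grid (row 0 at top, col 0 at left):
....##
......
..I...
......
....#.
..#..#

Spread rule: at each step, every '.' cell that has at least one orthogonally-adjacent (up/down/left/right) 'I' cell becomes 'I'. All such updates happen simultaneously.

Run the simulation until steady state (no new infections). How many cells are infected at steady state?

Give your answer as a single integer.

Answer: 31

Derivation:
Step 0 (initial): 1 infected
Step 1: +4 new -> 5 infected
Step 2: +8 new -> 13 infected
Step 3: +9 new -> 22 infected
Step 4: +6 new -> 28 infected
Step 5: +3 new -> 31 infected
Step 6: +0 new -> 31 infected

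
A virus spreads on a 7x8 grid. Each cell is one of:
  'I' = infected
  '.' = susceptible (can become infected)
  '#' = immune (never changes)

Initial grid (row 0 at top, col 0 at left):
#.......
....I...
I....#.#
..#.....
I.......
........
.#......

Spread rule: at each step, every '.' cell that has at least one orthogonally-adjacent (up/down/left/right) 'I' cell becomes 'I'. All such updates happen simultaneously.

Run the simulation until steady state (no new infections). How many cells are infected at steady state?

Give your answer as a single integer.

Answer: 51

Derivation:
Step 0 (initial): 3 infected
Step 1: +9 new -> 12 infected
Step 2: +12 new -> 24 infected
Step 3: +10 new -> 34 infected
Step 4: +6 new -> 40 infected
Step 5: +5 new -> 45 infected
Step 6: +3 new -> 48 infected
Step 7: +2 new -> 50 infected
Step 8: +1 new -> 51 infected
Step 9: +0 new -> 51 infected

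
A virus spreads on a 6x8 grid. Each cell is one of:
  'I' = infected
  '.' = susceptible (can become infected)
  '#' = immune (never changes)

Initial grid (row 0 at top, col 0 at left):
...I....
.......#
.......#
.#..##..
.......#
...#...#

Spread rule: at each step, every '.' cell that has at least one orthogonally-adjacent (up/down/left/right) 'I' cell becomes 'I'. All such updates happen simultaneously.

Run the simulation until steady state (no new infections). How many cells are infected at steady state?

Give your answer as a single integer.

Answer: 40

Derivation:
Step 0 (initial): 1 infected
Step 1: +3 new -> 4 infected
Step 2: +5 new -> 9 infected
Step 3: +7 new -> 16 infected
Step 4: +7 new -> 23 infected
Step 5: +4 new -> 27 infected
Step 6: +6 new -> 33 infected
Step 7: +5 new -> 38 infected
Step 8: +2 new -> 40 infected
Step 9: +0 new -> 40 infected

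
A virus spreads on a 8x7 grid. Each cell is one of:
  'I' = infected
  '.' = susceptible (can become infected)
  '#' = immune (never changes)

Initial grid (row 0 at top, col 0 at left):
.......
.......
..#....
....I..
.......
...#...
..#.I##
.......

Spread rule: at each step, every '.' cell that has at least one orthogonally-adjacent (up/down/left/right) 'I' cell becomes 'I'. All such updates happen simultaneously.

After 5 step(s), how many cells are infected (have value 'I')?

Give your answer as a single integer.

Step 0 (initial): 2 infected
Step 1: +7 new -> 9 infected
Step 2: +10 new -> 19 infected
Step 3: +10 new -> 29 infected
Step 4: +9 new -> 38 infected
Step 5: +8 new -> 46 infected

Answer: 46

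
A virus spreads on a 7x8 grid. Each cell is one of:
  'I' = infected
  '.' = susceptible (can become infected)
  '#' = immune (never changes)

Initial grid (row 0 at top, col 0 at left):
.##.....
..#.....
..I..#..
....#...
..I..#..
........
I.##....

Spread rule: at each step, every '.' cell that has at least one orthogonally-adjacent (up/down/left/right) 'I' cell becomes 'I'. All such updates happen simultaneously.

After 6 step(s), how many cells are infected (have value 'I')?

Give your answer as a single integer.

Step 0 (initial): 3 infected
Step 1: +8 new -> 11 infected
Step 2: +10 new -> 21 infected
Step 3: +5 new -> 26 infected
Step 4: +5 new -> 31 infected
Step 5: +4 new -> 35 infected
Step 6: +6 new -> 41 infected

Answer: 41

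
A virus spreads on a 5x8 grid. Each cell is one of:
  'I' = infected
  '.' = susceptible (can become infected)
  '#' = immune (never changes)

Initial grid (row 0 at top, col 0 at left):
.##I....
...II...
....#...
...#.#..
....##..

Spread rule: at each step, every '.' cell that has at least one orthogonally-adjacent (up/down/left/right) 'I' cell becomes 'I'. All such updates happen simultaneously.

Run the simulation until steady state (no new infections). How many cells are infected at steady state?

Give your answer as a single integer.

Step 0 (initial): 3 infected
Step 1: +4 new -> 7 infected
Step 2: +5 new -> 12 infected
Step 3: +6 new -> 18 infected
Step 4: +7 new -> 25 infected
Step 5: +5 new -> 30 infected
Step 6: +2 new -> 32 infected
Step 7: +0 new -> 32 infected

Answer: 32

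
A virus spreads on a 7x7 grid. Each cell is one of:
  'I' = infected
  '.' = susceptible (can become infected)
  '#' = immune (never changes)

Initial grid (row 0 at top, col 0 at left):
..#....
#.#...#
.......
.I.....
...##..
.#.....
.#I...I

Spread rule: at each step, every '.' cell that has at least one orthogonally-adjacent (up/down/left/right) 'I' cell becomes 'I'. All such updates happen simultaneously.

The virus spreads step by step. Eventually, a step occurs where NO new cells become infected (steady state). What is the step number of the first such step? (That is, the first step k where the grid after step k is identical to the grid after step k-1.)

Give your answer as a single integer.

Answer: 9

Derivation:
Step 0 (initial): 3 infected
Step 1: +8 new -> 11 infected
Step 2: +10 new -> 21 infected
Step 3: +7 new -> 28 infected
Step 4: +6 new -> 34 infected
Step 5: +3 new -> 37 infected
Step 6: +2 new -> 39 infected
Step 7: +1 new -> 40 infected
Step 8: +1 new -> 41 infected
Step 9: +0 new -> 41 infected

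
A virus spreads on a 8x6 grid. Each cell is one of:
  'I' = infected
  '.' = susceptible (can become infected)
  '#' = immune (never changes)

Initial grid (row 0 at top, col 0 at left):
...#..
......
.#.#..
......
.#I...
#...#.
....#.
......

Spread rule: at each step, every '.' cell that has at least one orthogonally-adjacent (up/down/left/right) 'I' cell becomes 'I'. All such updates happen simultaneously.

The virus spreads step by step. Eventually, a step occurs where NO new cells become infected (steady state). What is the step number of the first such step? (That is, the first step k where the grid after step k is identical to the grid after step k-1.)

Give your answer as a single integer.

Answer: 8

Derivation:
Step 0 (initial): 1 infected
Step 1: +3 new -> 4 infected
Step 2: +7 new -> 11 infected
Step 3: +7 new -> 18 infected
Step 4: +11 new -> 29 infected
Step 5: +7 new -> 36 infected
Step 6: +4 new -> 40 infected
Step 7: +1 new -> 41 infected
Step 8: +0 new -> 41 infected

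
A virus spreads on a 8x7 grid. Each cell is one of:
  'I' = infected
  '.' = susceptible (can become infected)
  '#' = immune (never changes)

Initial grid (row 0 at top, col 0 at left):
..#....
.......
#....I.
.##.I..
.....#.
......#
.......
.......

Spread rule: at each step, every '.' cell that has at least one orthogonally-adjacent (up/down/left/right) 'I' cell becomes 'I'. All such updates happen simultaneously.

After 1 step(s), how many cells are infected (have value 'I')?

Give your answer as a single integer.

Step 0 (initial): 2 infected
Step 1: +6 new -> 8 infected

Answer: 8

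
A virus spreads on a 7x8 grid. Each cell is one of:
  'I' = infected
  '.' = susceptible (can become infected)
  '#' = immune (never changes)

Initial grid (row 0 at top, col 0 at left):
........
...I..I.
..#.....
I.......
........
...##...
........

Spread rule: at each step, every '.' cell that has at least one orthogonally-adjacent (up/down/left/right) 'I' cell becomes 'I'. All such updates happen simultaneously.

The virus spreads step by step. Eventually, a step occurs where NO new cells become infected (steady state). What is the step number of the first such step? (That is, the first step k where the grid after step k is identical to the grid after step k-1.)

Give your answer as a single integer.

Answer: 8

Derivation:
Step 0 (initial): 3 infected
Step 1: +11 new -> 14 infected
Step 2: +15 new -> 29 infected
Step 3: +10 new -> 39 infected
Step 4: +6 new -> 45 infected
Step 5: +4 new -> 49 infected
Step 6: +3 new -> 52 infected
Step 7: +1 new -> 53 infected
Step 8: +0 new -> 53 infected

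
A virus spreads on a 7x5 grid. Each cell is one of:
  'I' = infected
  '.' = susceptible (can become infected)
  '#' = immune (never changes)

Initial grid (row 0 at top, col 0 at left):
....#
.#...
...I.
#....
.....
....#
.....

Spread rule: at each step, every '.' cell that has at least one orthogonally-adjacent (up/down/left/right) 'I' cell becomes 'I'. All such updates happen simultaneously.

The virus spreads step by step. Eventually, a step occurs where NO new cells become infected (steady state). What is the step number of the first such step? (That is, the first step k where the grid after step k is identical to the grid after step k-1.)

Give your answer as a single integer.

Step 0 (initial): 1 infected
Step 1: +4 new -> 5 infected
Step 2: +7 new -> 12 infected
Step 3: +6 new -> 18 infected
Step 4: +5 new -> 23 infected
Step 5: +5 new -> 28 infected
Step 6: +2 new -> 30 infected
Step 7: +1 new -> 31 infected
Step 8: +0 new -> 31 infected

Answer: 8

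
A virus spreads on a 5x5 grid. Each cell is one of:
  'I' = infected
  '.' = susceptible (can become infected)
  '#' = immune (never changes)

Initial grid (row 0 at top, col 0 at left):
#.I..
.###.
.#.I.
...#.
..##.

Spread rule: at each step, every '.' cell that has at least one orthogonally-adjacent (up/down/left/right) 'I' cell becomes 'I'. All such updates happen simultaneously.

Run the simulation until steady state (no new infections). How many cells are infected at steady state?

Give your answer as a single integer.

Step 0 (initial): 2 infected
Step 1: +4 new -> 6 infected
Step 2: +4 new -> 10 infected
Step 3: +2 new -> 12 infected
Step 4: +2 new -> 14 infected
Step 5: +2 new -> 16 infected
Step 6: +1 new -> 17 infected
Step 7: +0 new -> 17 infected

Answer: 17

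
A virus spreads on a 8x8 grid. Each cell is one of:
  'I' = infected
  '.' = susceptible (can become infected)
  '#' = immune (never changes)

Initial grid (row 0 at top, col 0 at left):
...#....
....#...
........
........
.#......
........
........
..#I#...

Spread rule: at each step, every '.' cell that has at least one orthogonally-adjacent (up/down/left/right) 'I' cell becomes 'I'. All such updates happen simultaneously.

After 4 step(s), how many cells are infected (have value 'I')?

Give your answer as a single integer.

Step 0 (initial): 1 infected
Step 1: +1 new -> 2 infected
Step 2: +3 new -> 5 infected
Step 3: +5 new -> 10 infected
Step 4: +9 new -> 19 infected

Answer: 19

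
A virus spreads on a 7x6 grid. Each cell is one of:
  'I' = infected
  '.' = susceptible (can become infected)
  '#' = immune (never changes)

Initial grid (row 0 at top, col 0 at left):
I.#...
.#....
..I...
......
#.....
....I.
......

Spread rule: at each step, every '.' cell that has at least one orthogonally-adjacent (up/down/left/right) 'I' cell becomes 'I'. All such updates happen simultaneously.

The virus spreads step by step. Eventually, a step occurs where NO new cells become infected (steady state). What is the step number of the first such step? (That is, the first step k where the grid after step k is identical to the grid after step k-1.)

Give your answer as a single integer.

Answer: 6

Derivation:
Step 0 (initial): 3 infected
Step 1: +10 new -> 13 infected
Step 2: +12 new -> 25 infected
Step 3: +8 new -> 33 infected
Step 4: +4 new -> 37 infected
Step 5: +2 new -> 39 infected
Step 6: +0 new -> 39 infected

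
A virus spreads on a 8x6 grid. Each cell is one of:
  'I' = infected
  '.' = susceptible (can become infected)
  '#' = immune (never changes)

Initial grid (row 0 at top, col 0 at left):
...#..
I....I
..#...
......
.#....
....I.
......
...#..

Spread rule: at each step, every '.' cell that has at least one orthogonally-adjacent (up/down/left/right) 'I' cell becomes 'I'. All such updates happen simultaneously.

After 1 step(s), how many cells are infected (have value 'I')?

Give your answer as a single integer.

Step 0 (initial): 3 infected
Step 1: +10 new -> 13 infected

Answer: 13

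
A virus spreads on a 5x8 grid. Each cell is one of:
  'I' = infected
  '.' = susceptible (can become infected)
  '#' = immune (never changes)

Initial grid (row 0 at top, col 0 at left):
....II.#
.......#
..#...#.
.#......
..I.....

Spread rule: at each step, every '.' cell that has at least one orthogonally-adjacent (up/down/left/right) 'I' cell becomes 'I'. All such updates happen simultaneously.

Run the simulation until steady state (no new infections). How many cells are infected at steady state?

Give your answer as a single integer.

Answer: 35

Derivation:
Step 0 (initial): 3 infected
Step 1: +7 new -> 10 infected
Step 2: +8 new -> 18 infected
Step 3: +7 new -> 25 infected
Step 4: +5 new -> 30 infected
Step 5: +4 new -> 34 infected
Step 6: +1 new -> 35 infected
Step 7: +0 new -> 35 infected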